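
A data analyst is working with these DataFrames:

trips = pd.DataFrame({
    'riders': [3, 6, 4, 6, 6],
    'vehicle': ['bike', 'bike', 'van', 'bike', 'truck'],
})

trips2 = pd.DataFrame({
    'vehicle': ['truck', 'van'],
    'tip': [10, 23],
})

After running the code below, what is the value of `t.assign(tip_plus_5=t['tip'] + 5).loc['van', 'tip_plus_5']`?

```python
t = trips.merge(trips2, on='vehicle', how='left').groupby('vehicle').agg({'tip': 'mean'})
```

28.0

merge on 'vehicle' (how='left') → 5 rows:
   riders vehicle   tip
0       3    bike   NaN
1       6    bike   NaN
2       4     van  23.0
3       6    bike   NaN
4       6   truck  10.0
group by vehicle, mean of tip:
          tip
vehicle      
bike      NaN
truck    10.0
van      23.0
add column tip_plus_5 = t['tip'] + 5:
          tip  tip_plus_5
vehicle                  
bike      NaN         NaN
truck    10.0        15.0
van      23.0        28.0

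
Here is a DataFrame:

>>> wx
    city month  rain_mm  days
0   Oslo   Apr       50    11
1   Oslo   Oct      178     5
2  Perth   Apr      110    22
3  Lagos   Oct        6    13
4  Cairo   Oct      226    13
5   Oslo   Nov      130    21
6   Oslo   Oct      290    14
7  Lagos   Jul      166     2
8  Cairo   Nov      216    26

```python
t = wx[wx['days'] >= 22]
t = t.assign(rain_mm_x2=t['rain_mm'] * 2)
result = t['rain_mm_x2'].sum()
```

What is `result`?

652

filter rows where days >= 22:
    city month  rain_mm  days
2  Perth   Apr      110    22
8  Cairo   Nov      216    26
add column rain_mm_x2 = t['rain_mm'] * 2:
    city month  rain_mm  days  rain_mm_x2
2  Perth   Apr      110    22         220
8  Cairo   Nov      216    26         432
Hence 652.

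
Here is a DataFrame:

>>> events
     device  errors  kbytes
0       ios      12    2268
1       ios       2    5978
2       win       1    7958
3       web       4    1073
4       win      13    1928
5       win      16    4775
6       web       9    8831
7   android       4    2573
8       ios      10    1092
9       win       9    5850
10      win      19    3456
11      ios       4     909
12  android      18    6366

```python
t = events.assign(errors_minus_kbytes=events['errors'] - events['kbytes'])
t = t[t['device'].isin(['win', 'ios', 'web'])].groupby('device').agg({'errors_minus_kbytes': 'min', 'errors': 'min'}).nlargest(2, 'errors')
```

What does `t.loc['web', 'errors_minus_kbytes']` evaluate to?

add column errors_minus_kbytes = events['errors'] - events['kbytes']:
     device  errors  kbytes  errors_minus_kbytes
0       ios      12    2268                -2256
1       ios       2    5978                -5976
2       win       1    7958                -7957
3       web       4    1073                -1069
4       win      13    1928                -1915
5       win      16    4775                -4759
6       web       9    8831                -8822
7   android       4    2573                -2569
8       ios      10    1092                -1082
9       win       9    5850                -5841
10      win      19    3456                -3437
11      ios       4     909                 -905
12  android      18    6366                -6348
filter rows where device in ['win', 'ios', 'web']:
   device  errors  kbytes  errors_minus_kbytes
0     ios      12    2268                -2256
1     ios       2    5978                -5976
2     win       1    7958                -7957
3     web       4    1073                -1069
4     win      13    1928                -1915
5     win      16    4775                -4759
6     web       9    8831                -8822
8     ios      10    1092                -1082
9     win       9    5850                -5841
10    win      19    3456                -3437
11    ios       4     909                 -905
group by device: min(errors_minus_kbytes), min(errors):
        errors_minus_kbytes  errors
device                             
ios                   -5976       2
web                   -8822       4
win                   -7957       1
take 2 rows with largest errors:
        errors_minus_kbytes  errors
device                             
web                   -8822       4
ios                   -5976       2
The value at row 'web', column 'errors_minus_kbytes' is -8822.

-8822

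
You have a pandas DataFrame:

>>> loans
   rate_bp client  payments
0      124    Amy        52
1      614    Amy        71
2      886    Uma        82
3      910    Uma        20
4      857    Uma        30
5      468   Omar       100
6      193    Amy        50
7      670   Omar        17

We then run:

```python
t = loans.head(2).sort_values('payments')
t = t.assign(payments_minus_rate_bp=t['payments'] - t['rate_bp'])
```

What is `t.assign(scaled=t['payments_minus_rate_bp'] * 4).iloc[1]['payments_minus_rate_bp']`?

-543

take first 2 rows:
   rate_bp client  payments
0      124    Amy        52
1      614    Amy        71
sort by payments:
   rate_bp client  payments
0      124    Amy        52
1      614    Amy        71
add column payments_minus_rate_bp = t['payments'] - t['rate_bp']:
   rate_bp client  payments  payments_minus_rate_bp
0      124    Amy        52                     -72
1      614    Amy        71                    -543
add column scaled = t['payments_minus_rate_bp'] * 4:
   rate_bp client  payments  payments_minus_rate_bp  scaled
0      124    Amy        52                     -72    -288
1      614    Amy        71                    -543   -2172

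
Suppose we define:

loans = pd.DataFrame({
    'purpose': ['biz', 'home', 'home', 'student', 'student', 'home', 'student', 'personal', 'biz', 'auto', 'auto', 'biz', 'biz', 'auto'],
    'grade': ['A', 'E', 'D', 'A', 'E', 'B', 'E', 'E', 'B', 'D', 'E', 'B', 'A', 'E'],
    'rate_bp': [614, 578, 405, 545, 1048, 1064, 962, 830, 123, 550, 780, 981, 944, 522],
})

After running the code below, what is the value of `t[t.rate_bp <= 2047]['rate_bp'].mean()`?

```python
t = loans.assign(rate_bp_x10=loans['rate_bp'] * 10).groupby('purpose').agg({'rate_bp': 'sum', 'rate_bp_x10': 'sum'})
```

add column rate_bp_x10 = loans['rate_bp'] * 10:
     purpose grade  rate_bp  rate_bp_x10
0        biz     A      614         6140
1       home     E      578         5780
2       home     D      405         4050
3    student     A      545         5450
4    student     E     1048        10480
5       home     B     1064        10640
6    student     E      962         9620
7   personal     E      830         8300
8        biz     B      123         1230
9       auto     D      550         5500
10      auto     E      780         7800
11       biz     B      981         9810
12       biz     A      944         9440
13      auto     E      522         5220
group by purpose: sum(rate_bp), sum(rate_bp_x10):
          rate_bp  rate_bp_x10
purpose                       
auto         1852        18520
biz          2662        26620
home         2047        20470
personal      830         8300
student      2555        25550
filter rows where rate_bp <= 2047:
          rate_bp  rate_bp_x10
purpose                       
auto         1852        18520
home         2047        20470
personal      830         8300
mean of column 'rate_bp' → 1576.33333333

1576.33333333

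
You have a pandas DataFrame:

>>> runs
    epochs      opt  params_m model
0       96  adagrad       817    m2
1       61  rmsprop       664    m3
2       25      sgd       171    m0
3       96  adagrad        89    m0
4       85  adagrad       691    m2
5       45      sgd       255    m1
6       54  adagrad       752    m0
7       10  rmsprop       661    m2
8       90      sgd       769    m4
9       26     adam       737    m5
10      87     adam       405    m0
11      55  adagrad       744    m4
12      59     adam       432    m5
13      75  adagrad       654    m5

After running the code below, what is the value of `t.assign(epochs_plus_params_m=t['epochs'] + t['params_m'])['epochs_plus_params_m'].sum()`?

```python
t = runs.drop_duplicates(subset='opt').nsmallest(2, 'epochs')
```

drop duplicate opt (keep=first):
   epochs      opt  params_m model
0      96  adagrad       817    m2
1      61  rmsprop       664    m3
2      25      sgd       171    m0
9      26     adam       737    m5
take 2 rows with smallest epochs:
   epochs   opt  params_m model
2      25   sgd       171    m0
9      26  adam       737    m5
add column epochs_plus_params_m = t['epochs'] + t['params_m']:
   epochs   opt  params_m model  epochs_plus_params_m
2      25   sgd       171    m0                   196
9      26  adam       737    m5                   763

959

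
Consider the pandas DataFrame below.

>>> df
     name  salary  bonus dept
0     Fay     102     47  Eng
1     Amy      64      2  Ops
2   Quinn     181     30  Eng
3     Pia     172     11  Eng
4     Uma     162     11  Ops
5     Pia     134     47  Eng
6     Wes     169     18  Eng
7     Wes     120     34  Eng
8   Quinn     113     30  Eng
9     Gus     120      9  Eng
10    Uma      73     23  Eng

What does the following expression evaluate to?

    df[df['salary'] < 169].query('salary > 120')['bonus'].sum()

58

filter rows where salary < 169:
     name  salary  bonus dept
0     Fay     102     47  Eng
1     Amy      64      2  Ops
4     Uma     162     11  Ops
5     Pia     134     47  Eng
7     Wes     120     34  Eng
8   Quinn     113     30  Eng
9     Gus     120      9  Eng
10    Uma      73     23  Eng
filter rows where salary > 120:
  name  salary  bonus dept
4  Uma     162     11  Ops
5  Pia     134     47  Eng
The sum of column 'bonus' is 58.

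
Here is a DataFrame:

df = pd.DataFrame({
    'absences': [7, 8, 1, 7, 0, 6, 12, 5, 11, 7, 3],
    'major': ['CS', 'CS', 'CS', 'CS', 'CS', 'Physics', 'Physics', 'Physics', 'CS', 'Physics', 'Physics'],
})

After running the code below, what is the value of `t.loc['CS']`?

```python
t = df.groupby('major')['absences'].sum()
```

group by major, sum of absences:
major
CS         34
Physics    33
Name: absences, dtype: int64
Reading off the value at index 'CS', we get 34.

34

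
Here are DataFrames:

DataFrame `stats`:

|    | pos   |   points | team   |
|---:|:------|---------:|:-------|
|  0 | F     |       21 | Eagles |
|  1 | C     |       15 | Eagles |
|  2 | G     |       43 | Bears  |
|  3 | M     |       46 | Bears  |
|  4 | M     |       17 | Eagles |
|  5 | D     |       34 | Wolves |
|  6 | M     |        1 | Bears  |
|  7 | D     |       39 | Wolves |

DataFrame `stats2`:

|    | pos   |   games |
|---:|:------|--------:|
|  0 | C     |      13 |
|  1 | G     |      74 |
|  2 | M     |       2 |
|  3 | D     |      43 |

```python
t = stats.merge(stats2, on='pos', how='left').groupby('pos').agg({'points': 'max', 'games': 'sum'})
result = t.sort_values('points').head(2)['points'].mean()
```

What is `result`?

18.0

merge on 'pos' (how='left') → 8 rows:
  pos  points    team  games
0   F      21  Eagles    NaN
1   C      15  Eagles   13.0
2   G      43   Bears   74.0
3   M      46   Bears    2.0
4   M      17  Eagles    2.0
5   D      34  Wolves   43.0
6   M       1   Bears    2.0
7   D      39  Wolves   43.0
group by pos: max(points), sum(games):
     points  games
pos               
C        15   13.0
D        39   86.0
F        21    0.0
G        43   74.0
M        46    6.0
sort by points:
     points  games
pos               
C        15   13.0
F        21    0.0
D        39   86.0
G        43   74.0
M        46    6.0
take first 2 rows:
     points  games
pos               
C        15   13.0
F        21    0.0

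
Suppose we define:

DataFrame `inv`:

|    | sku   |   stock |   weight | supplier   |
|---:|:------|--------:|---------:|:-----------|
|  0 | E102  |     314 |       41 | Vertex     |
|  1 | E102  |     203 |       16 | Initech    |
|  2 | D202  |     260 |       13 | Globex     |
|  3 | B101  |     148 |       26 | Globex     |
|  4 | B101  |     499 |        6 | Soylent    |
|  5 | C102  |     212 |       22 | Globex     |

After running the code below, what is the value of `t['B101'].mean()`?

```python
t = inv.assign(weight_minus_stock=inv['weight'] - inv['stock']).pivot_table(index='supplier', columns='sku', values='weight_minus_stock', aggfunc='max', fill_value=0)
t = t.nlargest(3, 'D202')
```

add column weight_minus_stock = inv['weight'] - inv['stock']:
    sku  stock  weight supplier  weight_minus_stock
0  E102    314      41   Vertex                -273
1  E102    203      16  Initech                -187
2  D202    260      13   Globex                -247
3  B101    148      26   Globex                -122
4  B101    499       6  Soylent                -493
5  C102    212      22   Globex                -190
pivot: rows=supplier, cols=sku, max(weight_minus_stock):
sku       B101  C102  D202  E102
supplier                        
Globex    -122  -190  -247     0
Initech      0     0     0  -187
Soylent   -493     0     0     0
Vertex       0     0     0  -273
take 3 rows with largest D202:
sku       B101  C102  D202  E102
supplier                        
Initech      0     0     0  -187
Soylent   -493     0     0     0
Vertex       0     0     0  -273
Reading off the mean of column 'B101', we get -164.333333333.

-164.333333333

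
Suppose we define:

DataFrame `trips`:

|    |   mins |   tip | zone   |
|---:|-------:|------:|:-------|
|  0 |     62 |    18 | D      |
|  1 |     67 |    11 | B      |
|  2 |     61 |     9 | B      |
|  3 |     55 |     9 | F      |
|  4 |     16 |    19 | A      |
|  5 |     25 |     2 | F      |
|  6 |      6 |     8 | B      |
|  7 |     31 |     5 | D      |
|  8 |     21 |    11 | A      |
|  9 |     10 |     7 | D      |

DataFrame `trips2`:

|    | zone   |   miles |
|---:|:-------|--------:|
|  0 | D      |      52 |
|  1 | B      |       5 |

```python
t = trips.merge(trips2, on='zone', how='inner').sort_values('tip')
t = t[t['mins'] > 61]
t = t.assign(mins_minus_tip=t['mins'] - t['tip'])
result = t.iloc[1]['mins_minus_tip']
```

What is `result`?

merge on 'zone' (how='inner') → 6 rows:
   mins  tip zone  miles
0    62   18    D     52
1    67   11    B      5
2    61    9    B      5
3     6    8    B      5
4    31    5    D     52
5    10    7    D     52
sort by tip:
   mins  tip zone  miles
4    31    5    D     52
5    10    7    D     52
3     6    8    B      5
2    61    9    B      5
1    67   11    B      5
0    62   18    D     52
filter rows where mins > 61:
   mins  tip zone  miles
1    67   11    B      5
0    62   18    D     52
add column mins_minus_tip = t['mins'] - t['tip']:
   mins  tip zone  miles  mins_minus_tip
1    67   11    B      5              56
0    62   18    D     52              44
The value at position 1, column 'mins_minus_tip' is 44.

44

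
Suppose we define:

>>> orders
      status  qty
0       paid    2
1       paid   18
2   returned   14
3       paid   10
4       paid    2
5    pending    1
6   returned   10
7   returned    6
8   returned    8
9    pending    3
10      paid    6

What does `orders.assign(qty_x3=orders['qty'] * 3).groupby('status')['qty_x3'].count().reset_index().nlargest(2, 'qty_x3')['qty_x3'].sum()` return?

9

add column qty_x3 = orders['qty'] * 3:
      status  qty  qty_x3
0       paid    2       6
1       paid   18      54
2   returned   14      42
3       paid   10      30
4       paid    2       6
5    pending    1       3
6   returned   10      30
7   returned    6      18
8   returned    8      24
9    pending    3       9
10      paid    6      18
group by status, count of qty_x3:
status
paid        5
pending     2
returned    4
Name: qty_x3, dtype: int64
reset_index():
     status  qty_x3
0      paid       5
1   pending       2
2  returned       4
take 2 rows with largest qty_x3:
     status  qty_x3
0      paid       5
2  returned       4
Then the sum of column 'qty_x3': 9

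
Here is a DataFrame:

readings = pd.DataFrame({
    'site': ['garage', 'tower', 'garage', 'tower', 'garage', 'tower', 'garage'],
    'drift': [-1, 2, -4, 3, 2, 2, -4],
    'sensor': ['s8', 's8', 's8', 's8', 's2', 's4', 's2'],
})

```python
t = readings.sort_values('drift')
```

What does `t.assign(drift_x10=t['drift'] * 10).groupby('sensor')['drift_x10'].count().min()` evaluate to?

1

sort by drift:
     site  drift sensor
2  garage     -4     s8
6  garage     -4     s2
0  garage     -1     s8
1   tower      2     s8
4  garage      2     s2
5   tower      2     s4
3   tower      3     s8
add column drift_x10 = t['drift'] * 10:
     site  drift sensor  drift_x10
2  garage     -4     s8        -40
6  garage     -4     s2        -40
0  garage     -1     s8        -10
1   tower      2     s8         20
4  garage      2     s2         20
5   tower      2     s4         20
3   tower      3     s8         30
group by sensor, count of drift_x10:
sensor
s2    2
s4    1
s8    4
Name: drift_x10, dtype: int64
Hence 1.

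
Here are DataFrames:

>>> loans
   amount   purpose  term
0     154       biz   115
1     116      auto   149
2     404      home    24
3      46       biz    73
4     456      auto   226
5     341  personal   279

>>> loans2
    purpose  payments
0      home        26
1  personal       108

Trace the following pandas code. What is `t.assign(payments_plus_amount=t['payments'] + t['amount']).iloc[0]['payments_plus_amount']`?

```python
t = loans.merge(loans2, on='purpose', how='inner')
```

430

merge on 'purpose' (how='inner') → 2 rows:
   amount   purpose  term  payments
0     404      home    24        26
1     341  personal   279       108
add column payments_plus_amount = t['payments'] + t['amount']:
   amount   purpose  term  payments  payments_plus_amount
0     404      home    24        26                   430
1     341  personal   279       108                   449
Reading off the value at position 0, column 'payments_plus_amount', we get 430.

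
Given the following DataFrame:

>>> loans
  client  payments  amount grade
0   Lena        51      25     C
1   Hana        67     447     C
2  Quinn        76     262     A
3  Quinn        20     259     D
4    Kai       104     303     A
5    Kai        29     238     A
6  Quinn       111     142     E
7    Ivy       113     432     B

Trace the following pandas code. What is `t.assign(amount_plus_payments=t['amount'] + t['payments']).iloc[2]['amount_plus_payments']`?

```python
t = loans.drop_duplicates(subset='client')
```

drop duplicate client (keep=first):
  client  payments  amount grade
0   Lena        51      25     C
1   Hana        67     447     C
2  Quinn        76     262     A
4    Kai       104     303     A
7    Ivy       113     432     B
add column amount_plus_payments = t['amount'] + t['payments']:
  client  payments  amount grade  amount_plus_payments
0   Lena        51      25     C                    76
1   Hana        67     447     C                   514
2  Quinn        76     262     A                   338
4    Kai       104     303     A                   407
7    Ivy       113     432     B                   545

338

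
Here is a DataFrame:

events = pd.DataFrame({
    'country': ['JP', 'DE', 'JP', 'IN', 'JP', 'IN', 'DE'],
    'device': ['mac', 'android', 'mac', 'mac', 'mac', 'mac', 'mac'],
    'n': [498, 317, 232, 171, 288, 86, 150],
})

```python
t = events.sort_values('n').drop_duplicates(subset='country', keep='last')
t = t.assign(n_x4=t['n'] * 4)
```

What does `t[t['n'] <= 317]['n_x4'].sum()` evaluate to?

1952

sort by n:
  country   device    n
5      IN      mac   86
6      DE      mac  150
3      IN      mac  171
2      JP      mac  232
4      JP      mac  288
1      DE  android  317
0      JP      mac  498
drop duplicate country (keep=last):
  country   device    n
3      IN      mac  171
1      DE  android  317
0      JP      mac  498
add column n_x4 = t['n'] * 4:
  country   device    n  n_x4
3      IN      mac  171   684
1      DE  android  317  1268
0      JP      mac  498  1992
filter rows where n <= 317:
  country   device    n  n_x4
3      IN      mac  171   684
1      DE  android  317  1268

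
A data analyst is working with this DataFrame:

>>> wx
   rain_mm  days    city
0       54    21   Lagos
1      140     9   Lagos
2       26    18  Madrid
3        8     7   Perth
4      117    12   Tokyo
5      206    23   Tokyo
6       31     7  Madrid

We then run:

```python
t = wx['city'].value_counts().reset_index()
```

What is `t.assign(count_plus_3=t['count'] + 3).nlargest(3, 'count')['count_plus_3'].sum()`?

value_counts of city:
city
Lagos     2
Madrid    2
Tokyo     2
Perth     1
Name: count, dtype: int64
reset_index():
     city  count
0   Lagos      2
1  Madrid      2
2   Tokyo      2
3   Perth      1
add column count_plus_3 = t['count'] + 3:
     city  count  count_plus_3
0   Lagos      2             5
1  Madrid      2             5
2   Tokyo      2             5
3   Perth      1             4
take 3 rows with largest count:
     city  count  count_plus_3
0   Lagos      2             5
1  Madrid      2             5
2   Tokyo      2             5

15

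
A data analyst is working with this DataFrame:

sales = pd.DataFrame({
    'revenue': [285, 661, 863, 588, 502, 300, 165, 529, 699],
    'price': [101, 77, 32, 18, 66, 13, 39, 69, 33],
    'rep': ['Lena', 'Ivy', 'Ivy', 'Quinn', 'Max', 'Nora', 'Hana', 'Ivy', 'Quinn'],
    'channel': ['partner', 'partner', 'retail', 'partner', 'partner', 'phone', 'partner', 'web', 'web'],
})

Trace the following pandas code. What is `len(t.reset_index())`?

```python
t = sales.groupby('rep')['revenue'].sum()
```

group by rep, sum of revenue:
rep
Hana      165
Ivy      2053
Lena      285
Max       502
Nora      300
Quinn    1287
Name: revenue, dtype: int64
reset_index():
     rep  revenue
0   Hana      165
1    Ivy     2053
2   Lena      285
3    Max      502
4   Nora      300
5  Quinn     1287
Finally, number of rows = 6.

6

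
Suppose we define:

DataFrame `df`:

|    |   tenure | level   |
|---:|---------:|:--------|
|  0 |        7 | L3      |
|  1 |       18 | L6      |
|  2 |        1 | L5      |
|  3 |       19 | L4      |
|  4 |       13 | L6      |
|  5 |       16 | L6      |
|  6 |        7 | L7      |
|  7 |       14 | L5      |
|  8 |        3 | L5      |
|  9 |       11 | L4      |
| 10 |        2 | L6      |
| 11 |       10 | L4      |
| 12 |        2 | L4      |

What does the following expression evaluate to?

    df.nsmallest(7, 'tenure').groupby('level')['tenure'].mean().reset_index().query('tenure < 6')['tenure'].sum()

take 7 rows with smallest tenure:
    tenure level
2        1    L5
10       2    L6
12       2    L4
8        3    L5
0        7    L3
6        7    L7
11      10    L4
group by level, mean of tenure:
level
L3    7.0
L4    6.0
L5    2.0
L6    2.0
L7    7.0
Name: tenure, dtype: float64
reset_index():
  level  tenure
0    L3     7.0
1    L4     6.0
2    L5     2.0
3    L6     2.0
4    L7     7.0
filter rows where tenure < 6:
  level  tenure
2    L5     2.0
3    L6     2.0

4.0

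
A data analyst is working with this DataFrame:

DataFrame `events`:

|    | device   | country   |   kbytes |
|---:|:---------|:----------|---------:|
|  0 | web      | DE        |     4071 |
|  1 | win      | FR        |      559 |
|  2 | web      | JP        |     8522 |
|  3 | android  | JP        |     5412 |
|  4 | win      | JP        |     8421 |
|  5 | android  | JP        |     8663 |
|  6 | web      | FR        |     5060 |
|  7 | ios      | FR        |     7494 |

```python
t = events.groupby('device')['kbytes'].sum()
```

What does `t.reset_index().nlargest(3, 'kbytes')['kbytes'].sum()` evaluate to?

group by device, sum of kbytes:
device
android    14075
ios         7494
web        17653
win         8980
Name: kbytes, dtype: int64
reset_index():
    device  kbytes
0  android   14075
1      ios    7494
2      web   17653
3      win    8980
take 3 rows with largest kbytes:
    device  kbytes
2      web   17653
0  android   14075
3      win    8980
So sum() = 40708.

40708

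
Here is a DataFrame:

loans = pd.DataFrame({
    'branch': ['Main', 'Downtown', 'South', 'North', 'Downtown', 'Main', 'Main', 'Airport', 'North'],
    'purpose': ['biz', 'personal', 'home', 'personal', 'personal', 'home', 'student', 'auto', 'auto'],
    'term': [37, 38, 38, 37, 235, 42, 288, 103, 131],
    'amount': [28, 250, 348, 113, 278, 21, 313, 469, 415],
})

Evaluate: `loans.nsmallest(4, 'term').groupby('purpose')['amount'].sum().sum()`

take 4 rows with smallest term:
     branch   purpose  term  amount
0      Main       biz    37      28
3     North  personal    37     113
1  Downtown  personal    38     250
2     South      home    38     348
group by purpose, sum of amount:
purpose
biz          28
home        348
personal    363
Name: amount, dtype: int64

739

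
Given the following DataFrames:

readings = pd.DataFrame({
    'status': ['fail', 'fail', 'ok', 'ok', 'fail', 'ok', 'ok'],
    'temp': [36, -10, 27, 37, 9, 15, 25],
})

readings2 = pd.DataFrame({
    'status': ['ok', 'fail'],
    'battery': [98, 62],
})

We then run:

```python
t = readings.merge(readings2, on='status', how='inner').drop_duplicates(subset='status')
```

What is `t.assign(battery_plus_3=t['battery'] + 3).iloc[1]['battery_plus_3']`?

merge on 'status' (how='inner') → 7 rows:
  status  temp  battery
0   fail    36       62
1   fail   -10       62
2     ok    27       98
3     ok    37       98
4   fail     9       62
5     ok    15       98
6     ok    25       98
drop duplicate status (keep=first):
  status  temp  battery
0   fail    36       62
2     ok    27       98
add column battery_plus_3 = t['battery'] + 3:
  status  temp  battery  battery_plus_3
0   fail    36       62              65
2     ok    27       98             101
value at position 1, column 'battery_plus_3' → 101

101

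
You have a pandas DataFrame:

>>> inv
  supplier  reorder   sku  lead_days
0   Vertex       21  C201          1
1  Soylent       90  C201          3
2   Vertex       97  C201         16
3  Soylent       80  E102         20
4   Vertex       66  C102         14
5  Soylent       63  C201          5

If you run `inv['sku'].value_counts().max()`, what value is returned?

value_counts of sku:
sku
C201    4
E102    1
C102    1
Name: count, dtype: int64
The max of the resulting series is 4.

4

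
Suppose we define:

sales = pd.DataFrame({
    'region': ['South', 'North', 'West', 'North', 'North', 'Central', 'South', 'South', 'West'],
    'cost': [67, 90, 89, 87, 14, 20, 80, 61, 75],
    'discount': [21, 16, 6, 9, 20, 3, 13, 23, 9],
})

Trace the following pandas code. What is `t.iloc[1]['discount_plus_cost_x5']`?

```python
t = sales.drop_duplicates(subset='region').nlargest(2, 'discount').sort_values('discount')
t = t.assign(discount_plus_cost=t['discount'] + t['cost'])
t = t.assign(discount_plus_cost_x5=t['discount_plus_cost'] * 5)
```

440

drop duplicate region (keep=first):
    region  cost  discount
0    South    67        21
1    North    90        16
2     West    89         6
5  Central    20         3
take 2 rows with largest discount:
  region  cost  discount
0  South    67        21
1  North    90        16
sort by discount:
  region  cost  discount
1  North    90        16
0  South    67        21
add column discount_plus_cost = t['discount'] + t['cost']:
  region  cost  discount  discount_plus_cost
1  North    90        16                 106
0  South    67        21                  88
add column discount_plus_cost_x5 = t['discount_plus_cost'] * 5:
  region  cost  discount  discount_plus_cost  discount_plus_cost_x5
1  North    90        16                 106                    530
0  South    67        21                  88                    440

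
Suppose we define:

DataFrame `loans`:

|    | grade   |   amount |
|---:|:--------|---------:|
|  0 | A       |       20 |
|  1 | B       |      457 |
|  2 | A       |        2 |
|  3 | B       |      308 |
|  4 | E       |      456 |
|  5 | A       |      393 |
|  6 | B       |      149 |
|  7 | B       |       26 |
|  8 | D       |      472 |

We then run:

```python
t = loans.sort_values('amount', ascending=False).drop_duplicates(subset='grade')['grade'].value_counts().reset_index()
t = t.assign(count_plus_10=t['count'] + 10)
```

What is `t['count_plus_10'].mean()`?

11.0

sort by amount descending:
  grade  amount
8     D     472
1     B     457
4     E     456
5     A     393
3     B     308
6     B     149
7     B      26
0     A      20
2     A       2
drop duplicate grade (keep=first):
  grade  amount
8     D     472
1     B     457
4     E     456
5     A     393
value_counts of grade:
grade
D    1
B    1
E    1
A    1
Name: count, dtype: int64
reset_index():
  grade  count
0     D      1
1     B      1
2     E      1
3     A      1
add column count_plus_10 = t['count'] + 10:
  grade  count  count_plus_10
0     D      1             11
1     B      1             11
2     E      1             11
3     A      1             11
So mean() = 11.0.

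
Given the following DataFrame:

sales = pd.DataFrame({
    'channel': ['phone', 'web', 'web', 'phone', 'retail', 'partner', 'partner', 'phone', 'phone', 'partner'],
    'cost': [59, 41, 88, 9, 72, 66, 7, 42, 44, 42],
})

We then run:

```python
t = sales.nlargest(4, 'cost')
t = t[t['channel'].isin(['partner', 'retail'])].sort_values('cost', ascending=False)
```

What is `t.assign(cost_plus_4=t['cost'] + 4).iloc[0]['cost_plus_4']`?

76

take 4 rows with largest cost:
   channel  cost
2      web    88
4   retail    72
5  partner    66
0    phone    59
filter rows where channel in ['partner', 'retail']:
   channel  cost
4   retail    72
5  partner    66
sort by cost descending:
   channel  cost
4   retail    72
5  partner    66
add column cost_plus_4 = t['cost'] + 4:
   channel  cost  cost_plus_4
4   retail    72           76
5  partner    66           70
Finally, value at position 0, column 'cost_plus_4' = 76.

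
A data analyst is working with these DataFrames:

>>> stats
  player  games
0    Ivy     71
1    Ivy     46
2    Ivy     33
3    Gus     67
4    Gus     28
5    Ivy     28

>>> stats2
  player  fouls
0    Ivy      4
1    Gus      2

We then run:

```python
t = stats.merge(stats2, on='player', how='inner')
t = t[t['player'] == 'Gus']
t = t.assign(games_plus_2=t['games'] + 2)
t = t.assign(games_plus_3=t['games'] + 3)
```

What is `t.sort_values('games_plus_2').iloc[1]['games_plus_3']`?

70

merge on 'player' (how='inner') → 6 rows:
  player  games  fouls
0    Ivy     71      4
1    Ivy     46      4
2    Ivy     33      4
3    Gus     67      2
4    Gus     28      2
5    Ivy     28      4
filter rows where player == 'Gus':
  player  games  fouls
3    Gus     67      2
4    Gus     28      2
add column games_plus_2 = t['games'] + 2:
  player  games  fouls  games_plus_2
3    Gus     67      2            69
4    Gus     28      2            30
add column games_plus_3 = t['games'] + 3:
  player  games  fouls  games_plus_2  games_plus_3
3    Gus     67      2            69            70
4    Gus     28      2            30            31
sort by games_plus_2:
  player  games  fouls  games_plus_2  games_plus_3
4    Gus     28      2            30            31
3    Gus     67      2            69            70
Taking the value at position 1, column 'games_plus_3' gives 70.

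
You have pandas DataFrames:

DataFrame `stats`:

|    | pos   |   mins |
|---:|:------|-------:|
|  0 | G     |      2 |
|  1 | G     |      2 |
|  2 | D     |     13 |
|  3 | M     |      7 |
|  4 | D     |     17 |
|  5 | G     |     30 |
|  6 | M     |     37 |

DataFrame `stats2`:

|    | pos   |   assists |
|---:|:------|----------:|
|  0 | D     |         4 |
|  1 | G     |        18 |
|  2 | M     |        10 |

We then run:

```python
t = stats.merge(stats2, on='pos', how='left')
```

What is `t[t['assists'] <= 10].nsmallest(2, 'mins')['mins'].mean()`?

10.0

merge on 'pos' (how='left') → 7 rows:
  pos  mins  assists
0   G     2       18
1   G     2       18
2   D    13        4
3   M     7       10
4   D    17        4
5   G    30       18
6   M    37       10
filter rows where assists <= 10:
  pos  mins  assists
2   D    13        4
3   M     7       10
4   D    17        4
6   M    37       10
take 2 rows with smallest mins:
  pos  mins  assists
3   M     7       10
2   D    13        4
Hence 10.0.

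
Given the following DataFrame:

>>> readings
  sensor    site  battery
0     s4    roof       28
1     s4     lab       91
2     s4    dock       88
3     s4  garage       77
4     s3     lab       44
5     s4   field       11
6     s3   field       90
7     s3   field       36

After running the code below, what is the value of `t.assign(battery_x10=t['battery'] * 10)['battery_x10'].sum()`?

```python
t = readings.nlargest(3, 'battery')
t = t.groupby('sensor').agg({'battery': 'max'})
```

take 3 rows with largest battery:
  sensor   site  battery
1     s4    lab       91
6     s3  field       90
2     s4   dock       88
group by sensor, max of battery:
        battery
sensor         
s3           90
s4           91
add column battery_x10 = t['battery'] * 10:
        battery  battery_x10
sensor                      
s3           90          900
s4           91          910
The sum of column 'battery_x10' is 1810.

1810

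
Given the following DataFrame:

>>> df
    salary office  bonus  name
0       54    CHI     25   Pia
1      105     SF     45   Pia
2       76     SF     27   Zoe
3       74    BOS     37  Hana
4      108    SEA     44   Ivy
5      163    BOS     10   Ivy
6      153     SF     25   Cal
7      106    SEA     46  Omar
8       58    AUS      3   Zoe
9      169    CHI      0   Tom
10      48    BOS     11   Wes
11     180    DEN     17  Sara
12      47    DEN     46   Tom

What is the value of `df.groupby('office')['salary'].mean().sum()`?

group by office, mean of salary:
office
AUS     58.000000
BOS     95.000000
CHI    111.500000
DEN    113.500000
SEA    107.000000
SF     111.333333
Name: salary, dtype: float64
Then the sum of the resulting series: 596.333333333

596.333333333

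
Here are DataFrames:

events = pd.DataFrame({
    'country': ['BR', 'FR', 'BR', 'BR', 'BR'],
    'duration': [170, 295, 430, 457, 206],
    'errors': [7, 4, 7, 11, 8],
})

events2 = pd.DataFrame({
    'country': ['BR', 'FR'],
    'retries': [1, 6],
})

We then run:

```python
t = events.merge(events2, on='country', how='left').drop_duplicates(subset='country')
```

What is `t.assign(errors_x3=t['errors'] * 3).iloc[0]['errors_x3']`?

merge on 'country' (how='left') → 5 rows:
  country  duration  errors  retries
0      BR       170       7        1
1      FR       295       4        6
2      BR       430       7        1
3      BR       457      11        1
4      BR       206       8        1
drop duplicate country (keep=first):
  country  duration  errors  retries
0      BR       170       7        1
1      FR       295       4        6
add column errors_x3 = t['errors'] * 3:
  country  duration  errors  retries  errors_x3
0      BR       170       7        1         21
1      FR       295       4        6         12
The value at position 0, column 'errors_x3' is 21.

21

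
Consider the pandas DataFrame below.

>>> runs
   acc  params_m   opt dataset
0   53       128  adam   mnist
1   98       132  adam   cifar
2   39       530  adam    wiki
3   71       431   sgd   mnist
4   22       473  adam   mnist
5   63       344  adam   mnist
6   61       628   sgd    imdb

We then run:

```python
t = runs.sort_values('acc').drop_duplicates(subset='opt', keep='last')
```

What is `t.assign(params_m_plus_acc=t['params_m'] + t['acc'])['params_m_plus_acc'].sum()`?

732

sort by acc:
   acc  params_m   opt dataset
4   22       473  adam   mnist
2   39       530  adam    wiki
0   53       128  adam   mnist
6   61       628   sgd    imdb
5   63       344  adam   mnist
3   71       431   sgd   mnist
1   98       132  adam   cifar
drop duplicate opt (keep=last):
   acc  params_m   opt dataset
3   71       431   sgd   mnist
1   98       132  adam   cifar
add column params_m_plus_acc = t['params_m'] + t['acc']:
   acc  params_m   opt dataset  params_m_plus_acc
3   71       431   sgd   mnist                502
1   98       132  adam   cifar                230
Taking the sum of column 'params_m_plus_acc' gives 732.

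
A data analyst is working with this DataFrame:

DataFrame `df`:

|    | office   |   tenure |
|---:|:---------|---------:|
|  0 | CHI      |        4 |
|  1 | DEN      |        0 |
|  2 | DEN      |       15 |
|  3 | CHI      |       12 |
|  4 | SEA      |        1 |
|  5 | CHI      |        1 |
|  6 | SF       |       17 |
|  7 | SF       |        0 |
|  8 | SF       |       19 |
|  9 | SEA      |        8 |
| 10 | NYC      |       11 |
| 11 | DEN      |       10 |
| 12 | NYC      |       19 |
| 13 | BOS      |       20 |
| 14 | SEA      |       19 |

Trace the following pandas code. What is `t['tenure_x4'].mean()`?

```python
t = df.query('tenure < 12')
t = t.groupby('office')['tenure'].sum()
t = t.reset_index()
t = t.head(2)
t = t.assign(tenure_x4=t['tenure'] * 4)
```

filter rows where tenure < 12:
   office  tenure
0     CHI       4
1     DEN       0
4     SEA       1
5     CHI       1
7      SF       0
9     SEA       8
10    NYC      11
11    DEN      10
group by office, sum of tenure:
office
CHI     5
DEN    10
NYC    11
SEA     9
SF      0
Name: tenure, dtype: int64
reset_index():
  office  tenure
0    CHI       5
1    DEN      10
2    NYC      11
3    SEA       9
4     SF       0
take first 2 rows:
  office  tenure
0    CHI       5
1    DEN      10
add column tenure_x4 = t['tenure'] * 4:
  office  tenure  tenure_x4
0    CHI       5         20
1    DEN      10         40

30.0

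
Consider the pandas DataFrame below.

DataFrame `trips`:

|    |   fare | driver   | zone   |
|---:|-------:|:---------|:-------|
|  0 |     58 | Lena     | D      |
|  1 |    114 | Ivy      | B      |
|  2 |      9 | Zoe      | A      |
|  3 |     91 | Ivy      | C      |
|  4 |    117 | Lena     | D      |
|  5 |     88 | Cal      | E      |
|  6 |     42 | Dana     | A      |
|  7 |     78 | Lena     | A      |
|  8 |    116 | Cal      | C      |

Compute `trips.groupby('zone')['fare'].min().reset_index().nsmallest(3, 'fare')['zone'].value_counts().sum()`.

group by zone, min of fare:
zone
A      9
B    114
C     91
D     58
E     88
Name: fare, dtype: int64
reset_index():
  zone  fare
0    A     9
1    B   114
2    C    91
3    D    58
4    E    88
take 3 rows with smallest fare:
  zone  fare
0    A     9
3    D    58
4    E    88
value_counts of zone:
zone
A    1
D    1
E    1
Name: count, dtype: int64
Then the sum of the resulting series: 3

3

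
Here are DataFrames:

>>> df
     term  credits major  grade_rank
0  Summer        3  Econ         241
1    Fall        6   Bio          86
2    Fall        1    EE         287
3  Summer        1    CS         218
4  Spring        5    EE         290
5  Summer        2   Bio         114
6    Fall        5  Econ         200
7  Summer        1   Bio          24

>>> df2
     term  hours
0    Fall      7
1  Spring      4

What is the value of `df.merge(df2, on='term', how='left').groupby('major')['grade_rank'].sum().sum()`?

merge on 'term' (how='left') → 8 rows:
     term  credits major  grade_rank  hours
0  Summer        3  Econ         241    NaN
1    Fall        6   Bio          86    7.0
2    Fall        1    EE         287    7.0
3  Summer        1    CS         218    NaN
4  Spring        5    EE         290    4.0
5  Summer        2   Bio         114    NaN
6    Fall        5  Econ         200    7.0
7  Summer        1   Bio          24    NaN
group by major, sum of grade_rank:
major
Bio     224
CS      218
EE      577
Econ    441
Name: grade_rank, dtype: int64
Hence 1460.

1460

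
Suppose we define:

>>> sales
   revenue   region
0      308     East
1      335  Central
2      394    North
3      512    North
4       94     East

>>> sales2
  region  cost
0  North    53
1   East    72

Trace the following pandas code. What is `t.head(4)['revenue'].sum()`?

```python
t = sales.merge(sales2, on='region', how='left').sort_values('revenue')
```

1131

merge on 'region' (how='left') → 5 rows:
   revenue   region  cost
0      308     East  72.0
1      335  Central   NaN
2      394    North  53.0
3      512    North  53.0
4       94     East  72.0
sort by revenue:
   revenue   region  cost
4       94     East  72.0
0      308     East  72.0
1      335  Central   NaN
2      394    North  53.0
3      512    North  53.0
take first 4 rows:
   revenue   region  cost
4       94     East  72.0
0      308     East  72.0
1      335  Central   NaN
2      394    North  53.0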